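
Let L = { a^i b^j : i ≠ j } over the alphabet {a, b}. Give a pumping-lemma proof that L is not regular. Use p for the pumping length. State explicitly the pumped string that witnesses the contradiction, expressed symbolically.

a^{p+p!} b^{p+p!}

Assume L is regular. Let p be the pumping length given by the pumping lemma.
Choose w = a^p b^{p+p!}. Since p ≠ p+p!, w ∈ L; and |w| ≥ p.
Write w = xyz as guaranteed by the lemma, with |xy| ≤ p and |y| ≥ 1.
Because |xy| ≤ p and w begins with p copies of a, we have y = a^k with 1 ≤ k ≤ p.
Since 1 ≤ k ≤ p, k divides p!; set t = 1 + p!/k. Then xy^t z has p + (p!/k)·k = p + p! copies of a. Now the a-count equals the b-count, so i ≠ j fails. So xy^t z = a^{p+p!} b^{p+p!} ∉ L.
This contradicts the pumping lemma, so L is not regular.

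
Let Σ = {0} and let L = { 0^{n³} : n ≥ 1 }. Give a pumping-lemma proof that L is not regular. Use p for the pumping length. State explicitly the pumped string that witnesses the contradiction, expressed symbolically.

0^{p³+k}

Assume L is regular. Let p be the pumping length given by the pumping lemma.
Take w = 0^{p³} ∈ L with |w| = p³ ≥ p.
The pumping lemma gives a decomposition w = xyz where |xy| ≤ p and |y| ≥ 1.
Then y = 0^k for some k with 1 ≤ k ≤ p.
Pump with i = 2: xy^2z = 0^{p³+k}. Since 1 ≤ k ≤ p, p³ < p³+k ≤ p³+p < p³+3p²+3p+1 = (p+1)³, so p³+k is not a perfect cube. So xy^2z ∉ L.
This is a contradiction; hence L is not regular.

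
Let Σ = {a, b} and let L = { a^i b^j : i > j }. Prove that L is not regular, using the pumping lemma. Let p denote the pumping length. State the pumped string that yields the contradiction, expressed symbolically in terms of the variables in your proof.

Assume L is regular; let p be its pumping constant.
Choose w = a^{p+1} b^p ∈ L, with |w| = 2p+1 ≥ p.
The pumping lemma gives a decomposition w = xyz where |xy| ≤ p and |y| > 0.
Since the first p symbols of w are all a's and |xy| ≤ p, y lies entirely in the leading a-block: y = a^k for some k with 1 ≤ k ≤ p.
Consider xy^0z = xz = a^{p+1-k} b^p. Since k ≥ 1, the a-count p+1-k is at most p, so i > j fails; thus xz ∉ L.
This contradicts the pumping lemma, so L is not regular.

a^{p+1-k} b^p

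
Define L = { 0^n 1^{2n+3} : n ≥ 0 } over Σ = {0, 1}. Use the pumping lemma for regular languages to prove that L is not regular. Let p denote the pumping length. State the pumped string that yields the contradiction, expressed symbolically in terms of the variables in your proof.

Assume L is regular. Let p be the pumping length given by the pumping lemma.
Take w = 0^p 1^{2p+3}. Then w ∈ L and |w| = 3p+3 ≥ p.
By the pumping lemma, w = xyz with |xy| ≤ p and y is nonempty.
Because |xy| ≤ p and w begins with p copies of 0, we have y = 0^k with 1 ≤ k ≤ p.
Pump with i = 2: xy^2z = 0^{p+k} 1^{2p+3}. For this to lie in L we would need 2p+3 = 2(p+k)+3, which forces k = 0. But k ≥ 1, so xy^2z ∉ L.
This is a contradiction; hence L is not regular.

0^{p+k} 1^{2p+3}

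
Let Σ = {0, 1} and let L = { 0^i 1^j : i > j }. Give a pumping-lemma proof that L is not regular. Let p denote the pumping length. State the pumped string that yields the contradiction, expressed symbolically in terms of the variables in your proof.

0^{p+1-k} 1^p

Assume L is regular; let p be its pumping constant.
Choose w = 0^{p+1} 1^p ∈ L, with |w| = 2p+1 ≥ p.
By the pumping lemma, w = xyz with |xy| ≤ p and |y| ≥ 1.
The first p characters of w are 0's, so xy (and hence y) consists only of 0's. Write y = 0^k, 1 ≤ k ≤ p.
Consider xy^0z = xz = 0^{p+1-k} 1^p. Since k ≥ 1, the 0-count p+1-k is at most p, so i > j fails; thus xz ∉ L.
This contradicts the pumping lemma, so L is not regular.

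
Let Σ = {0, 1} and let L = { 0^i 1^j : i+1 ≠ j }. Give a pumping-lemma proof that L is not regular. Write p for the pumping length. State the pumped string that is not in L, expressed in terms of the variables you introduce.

0^{p+p!} 1^{p+p!+1}

Suppose for contradiction that L is regular, and let p be the pumping length.
Choose w = 0^p 1^{p+p!+1}. Since p ≠ (p+p!+1)-1 = p+p!, w ∈ L; and |w| ≥ p.
Write w = xyz as guaranteed by the lemma, with |xy| ≤ p and |y| ≥ 1.
Since the first p symbols of w are all 0's and |xy| ≤ p, y lies entirely in the leading 0-block: y = 0^k for some k with 1 ≤ k ≤ p.
Since 1 ≤ k ≤ p, k divides p!; set t = 1 + p!/k. Then xy^t z has p + (p!/k)·k = p + p! copies of 0. Now the 0-count is p+p! and (1-count)-1 = (p+p!+1)-1 = p+p!, so i+1 ≠ j fails. So xy^t z = 0^{p+p!} 1^{p+p!+1} ∉ L.
This contradicts the pumping lemma, so L is not regular.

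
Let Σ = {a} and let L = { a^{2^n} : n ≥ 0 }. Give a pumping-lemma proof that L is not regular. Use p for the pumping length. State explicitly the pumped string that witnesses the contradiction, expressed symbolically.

Assume L is regular; let p be its pumping constant.
Take w = a^{2^p} ∈ L with |w| = 2^p ≥ p.
Write w = xyz as guaranteed by the lemma, with |xy| ≤ p and |y| ≥ 1.
Then y = a^k for some k with 1 ≤ k ≤ p.
Pump with i = 2: xy^2z = a^{2^p+k}. Since 1 ≤ k ≤ p < 2^p, we have 2^p < 2^p+k < 2^{p+1}, so 2^p+k is not a power of 2. So xy^2z ∉ L.
Contradiction. Therefore L is not regular.

a^{2^p+k}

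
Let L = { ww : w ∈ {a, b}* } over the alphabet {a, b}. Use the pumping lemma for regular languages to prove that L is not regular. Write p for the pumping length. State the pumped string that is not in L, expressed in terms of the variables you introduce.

Toward a contradiction, assume L is regular with pumping length p.
Take w = a^p b^p a^p b^p = uu where u = a^pb^p; then w ∈ L and |w| = 4p ≥ p.
By the pumping lemma, w = xyz with |xy| ≤ p and |y| ≥ 1.
The first p characters of w are a's, so xy (and hence y) consists only of a's. Write y = a^k, 1 ≤ k ≤ p.
Pump with i = 2: xy^2z = a^{p+k} b^p a^p b^p, of length 4p+k. Suppose this equals vv. The string starts with a and ends with b, so v does too; thus the boundary between the two copies of v is a b→a transition. There is exactly one such transition, at position 2p+k, so |v| = 2p+k and |vv| = 4p+2k ≠ 4p+k since k ≥ 1. So xy^2z ∉ L.
This contradicts the pumping lemma, so L is not regular.

a^{p+k} b^p a^p b^p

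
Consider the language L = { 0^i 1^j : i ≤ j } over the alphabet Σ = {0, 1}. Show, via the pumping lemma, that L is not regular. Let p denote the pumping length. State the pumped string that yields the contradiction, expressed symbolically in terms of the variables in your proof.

0^{p+k} 1^p

Toward a contradiction, assume L is regular with pumping length p.
Choose w = 0^p 1^p ∈ L, with |w| = 2p ≥ p.
By the pumping lemma, w = xyz with |xy| ≤ p and y is nonempty.
Since the first p symbols of w are all 0's and |xy| ≤ p, y lies entirely in the leading 0-block: y = 0^k for some k with 1 ≤ k ≤ p.
Consider xy^2z = 0^{p+k} 1^p. Since k ≥ 1, the 0-count p+k exceeds the 1-count p, so i ≤ j fails; thus xy^2z ∉ L.
This is a contradiction; hence L is not regular.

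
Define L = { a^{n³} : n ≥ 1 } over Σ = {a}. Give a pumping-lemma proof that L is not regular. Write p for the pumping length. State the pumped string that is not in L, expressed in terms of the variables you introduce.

Assume L is regular; let p be its pumping constant.
Take w = a^{p³} ∈ L with |w| = p³ ≥ p.
Write w = xyz as guaranteed by the lemma, with |xy| ≤ p and |y| ≥ 1.
Then y = a^k for some k with 1 ≤ k ≤ p.
Pump with i = 2: xy^2z = a^{p³+k}. Since 1 ≤ k ≤ p, p³ < p³+k ≤ p³+p < p³+3p²+3p+1 = (p+1)³, so p³+k is not a perfect cube. So xy^2z ∉ L.
This is a contradiction; hence L is not regular.

a^{p³+k}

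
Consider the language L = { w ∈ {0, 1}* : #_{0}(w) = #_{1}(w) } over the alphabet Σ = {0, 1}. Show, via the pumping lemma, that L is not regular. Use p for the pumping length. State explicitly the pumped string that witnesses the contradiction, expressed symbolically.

Suppose for contradiction that L is regular, and let p be the pumping length.
Choose w = 0^p 1^p ∈ L with |w| = 2p ≥ p.
By the pumping lemma, w = xyz with |xy| ≤ p and y is nonempty.
The first p characters of w are 0's, so xy (and hence y) consists only of 0's. Write y = 0^k, 1 ≤ k ≤ p.
Pump with i = 2: xy^2z = 0^{p+k} 1^p has p+k occurrences of 0 but only p of 1. Since k ≥ 1 the counts differ, so xy^2z ∉ L.
This is a contradiction; hence L is not regular.

0^{p+k} 1^p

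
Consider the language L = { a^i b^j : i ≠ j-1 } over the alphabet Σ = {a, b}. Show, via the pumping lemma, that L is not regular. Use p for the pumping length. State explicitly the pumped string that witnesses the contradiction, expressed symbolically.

Suppose for contradiction that L is regular, and let p be the pumping length.
Choose w = a^p b^{p+p!+1}. Since p ≠ (p+p!+1)-1 = p+p!, w ∈ L; and |w| ≥ p.
Write w = xyz as guaranteed by the lemma, with |xy| ≤ p and |y| ≥ 1.
The first p characters of w are a's, so xy (and hence y) consists only of a's. Write y = a^k, 1 ≤ k ≤ p.
Since 1 ≤ k ≤ p, k divides p!; set t = 1 + p!/k. Then xy^t z has p + (p!/k)·k = p + p! copies of a. Now the a-count is p+p! and (b-count)-1 = (p+p!+1)-1 = p+p!, so i ≠ j-1 fails. So xy^t z = a^{p+p!} b^{p+p!+1} ∉ L.
This is a contradiction; hence L is not regular.

a^{p+p!} b^{p+p!+1}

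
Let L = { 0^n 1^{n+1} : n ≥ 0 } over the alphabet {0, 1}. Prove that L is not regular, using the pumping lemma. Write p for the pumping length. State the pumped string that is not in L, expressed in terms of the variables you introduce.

Assume L is regular. Let p be the pumping length given by the pumping lemma.
Take w = 0^p 1^{p+1}. Then w ∈ L and |w| = 2p+1 ≥ p.
By the pumping lemma, w = xyz with |xy| ≤ p and y is nonempty.
Since the first p symbols of w are all 0's and |xy| ≤ p, y lies entirely in the leading 0-block: y = 0^k for some k with 1 ≤ k ≤ p.
Pump with i = 2: xy^2z = 0^{p+k} 1^{p+1}. For this to lie in L we would need p+1 = (p+k)+1, which forces k = 0. But k ≥ 1, so xy^2z ∉ L.
This is a contradiction; hence L is not regular.

0^{p+k} 1^{p+1}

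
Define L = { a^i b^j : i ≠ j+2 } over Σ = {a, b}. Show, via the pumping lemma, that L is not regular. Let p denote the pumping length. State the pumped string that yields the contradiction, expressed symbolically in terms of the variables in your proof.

a^{p+p!} b^{p+p!-2}

Suppose for contradiction that L is regular, and let p be the pumping length.
Choose w = a^p b^{p+p!-2}. Since p ≠ (p+p!-2)+2 = p+p!, w ∈ L; and |w| ≥ p.
Write w = xyz as guaranteed by the lemma, with |xy| ≤ p and |y| ≥ 1.
Since the first p symbols of w are all a's and |xy| ≤ p, y lies entirely in the leading a-block: y = a^k for some k with 1 ≤ k ≤ p.
Since 1 ≤ k ≤ p, k divides p!; set t = 1 + p!/k. Then xy^t z has p + (p!/k)·k = p + p! copies of a. Now the a-count is p+p! and (b-count)+2 = (p+p!-2)+2 = p+p!, so i ≠ j+2 fails. So xy^t z = a^{p+p!} b^{p+p!-2} ∉ L.
Contradiction. Therefore L is not regular.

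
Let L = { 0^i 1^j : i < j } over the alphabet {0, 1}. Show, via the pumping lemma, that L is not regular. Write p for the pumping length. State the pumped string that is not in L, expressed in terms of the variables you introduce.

Suppose for contradiction that L is regular, and let p be the pumping length.
Choose w = 0^p 1^{p+1} ∈ L, with |w| = 2p+1 ≥ p.
The pumping lemma gives a decomposition w = xyz where |xy| ≤ p and |y| ≥ 1.
Because |xy| ≤ p and w begins with p copies of 0, we have y = 0^k with 1 ≤ k ≤ p.
Consider xy^2z = 0^{p+k} 1^{p+1}. Since k ≥ 1, the 0-count p+k is at least p+1, so i < j fails; thus xy^2z ∉ L.
Contradiction. Therefore L is not regular.

0^{p+k} 1^{p+1}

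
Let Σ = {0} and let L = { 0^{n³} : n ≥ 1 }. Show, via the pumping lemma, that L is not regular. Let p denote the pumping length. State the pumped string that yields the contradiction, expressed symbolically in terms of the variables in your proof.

Toward a contradiction, assume L is regular with pumping length p.
Take w = 0^{p³} ∈ L with |w| = p³ ≥ p.
By the pumping lemma, w = xyz with |xy| ≤ p and y is nonempty.
Then y = 0^k for some k with 1 ≤ k ≤ p.
Pump with i = 2: xy^2z = 0^{p³+k}. Since 1 ≤ k ≤ p, p³ < p³+k ≤ p³+p < p³+3p²+3p+1 = (p+1)³, so p³+k is not a perfect cube. So xy^2z ∉ L.
This contradicts the pumping lemma, so L is not regular.

0^{p³+k}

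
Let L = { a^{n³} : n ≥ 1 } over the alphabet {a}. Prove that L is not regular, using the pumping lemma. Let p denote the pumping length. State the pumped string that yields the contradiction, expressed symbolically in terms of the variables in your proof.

Suppose for contradiction that L is regular, and let p be the pumping length.
Take w = a^{p³} ∈ L with |w| = p³ ≥ p.
The pumping lemma gives a decomposition w = xyz where |xy| ≤ p and |y| > 0.
Then y = a^k for some k with 1 ≤ k ≤ p.
Pump with i = 2: xy^2z = a^{p³+k}. Since 1 ≤ k ≤ p, p³ < p³+k ≤ p³+p < p³+3p²+3p+1 = (p+1)³, so p³+k is not a perfect cube. So xy^2z ∉ L.
This contradicts the pumping lemma, so L is not regular.

a^{p³+k}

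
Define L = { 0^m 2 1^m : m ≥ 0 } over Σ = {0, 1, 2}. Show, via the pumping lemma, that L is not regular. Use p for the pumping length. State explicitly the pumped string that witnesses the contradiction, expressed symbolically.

0^{p+k} 2 1^p

Toward a contradiction, assume L is regular with pumping length p.
Take w = 0^p 2 1^p ∈ L with |w| = 2p+1 ≥ p.
By the pumping lemma, w = xyz with |xy| ≤ p and |y| ≥ 1.
The first p characters of w are 0's, so xy (and hence y) consists only of 0's. Write y = 0^k, 1 ≤ k ≤ p.
Pump with i = 2: xy^2z = 0^{p+k} 2 1^p, which would require p+k = p. But k ≥ 1, so xy^2z ∉ L.
Contradiction. Therefore L is not regular.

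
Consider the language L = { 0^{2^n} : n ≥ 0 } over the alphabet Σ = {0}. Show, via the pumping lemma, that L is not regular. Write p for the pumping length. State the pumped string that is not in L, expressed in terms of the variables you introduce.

0^{2^p+k}

Assume L is regular. Let p be the pumping length given by the pumping lemma.
Take w = 0^{2^p} ∈ L with |w| = 2^p ≥ p.
Write w = xyz as guaranteed by the lemma, with |xy| ≤ p and |y| > 0.
Then y = 0^k for some k with 1 ≤ k ≤ p.
Pump with i = 2: xy^2z = 0^{2^p+k}. Since 1 ≤ k ≤ p < 2^p, we have 2^p < 2^p+k < 2^{p+1}, so 2^p+k is not a power of 2. So xy^2z ∉ L.
This contradicts the pumping lemma, so L is not regular.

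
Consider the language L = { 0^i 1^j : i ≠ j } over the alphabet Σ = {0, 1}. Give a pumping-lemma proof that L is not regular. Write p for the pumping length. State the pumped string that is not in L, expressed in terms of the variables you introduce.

Assume L is regular. Let p be the pumping length given by the pumping lemma.
Choose w = 0^p 1^{p+p!}. Since p ≠ p+p!, w ∈ L; and |w| ≥ p.
By the pumping lemma, w = xyz with |xy| ≤ p and |y| > 0.
Since the first p symbols of w are all 0's and |xy| ≤ p, y lies entirely in the leading 0-block: y = 0^k for some k with 1 ≤ k ≤ p.
Since 1 ≤ k ≤ p, k divides p!; set t = 1 + p!/k. Then xy^t z has p + (p!/k)·k = p + p! copies of 0. Now the 0-count equals the 1-count, so i ≠ j fails. So xy^t z = 0^{p+p!} 1^{p+p!} ∉ L.
This contradicts the pumping lemma, so L is not regular.

0^{p+p!} 1^{p+p!}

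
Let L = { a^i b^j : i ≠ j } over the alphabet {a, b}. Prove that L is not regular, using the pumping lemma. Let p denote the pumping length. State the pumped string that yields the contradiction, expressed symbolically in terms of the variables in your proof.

Assume L is regular; let p be its pumping constant.
Choose w = a^p b^{p+p!}. Since p ≠ p+p!, w ∈ L; and |w| ≥ p.
By the pumping lemma, w = xyz with |xy| ≤ p and |y| ≥ 1.
The first p characters of w are a's, so xy (and hence y) consists only of a's. Write y = a^k, 1 ≤ k ≤ p.
Since 1 ≤ k ≤ p, k divides p!; set t = 1 + p!/k. Then xy^t z has p + (p!/k)·k = p + p! copies of a. Now the a-count equals the b-count, so i ≠ j fails. So xy^t z = a^{p+p!} b^{p+p!} ∉ L.
Contradiction. Therefore L is not regular.

a^{p+p!} b^{p+p!}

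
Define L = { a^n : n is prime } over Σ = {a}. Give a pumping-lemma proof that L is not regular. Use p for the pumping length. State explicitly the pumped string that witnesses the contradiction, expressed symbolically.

a^{q(1+k)}

Suppose for contradiction that L is regular, and let p be the pumping length.
Let q be a prime with q ≥ p+2 (infinitely many primes exist), and take w = a^q ∈ L with |w| = q ≥ p.
By the pumping lemma, w = xyz with |xy| ≤ p and y is nonempty.
Then y = a^k for some k with 1 ≤ k ≤ p.
Since 1 ≤ k ≤ p, |xz| = q-k. Pump with i = q+1: |xy^{q+1}z| = (q-k)+(q+1)k = q+qk = q(1+k), which is composite (both factors ≥ 2). So xy^{q+1}z = a^{q(1+k)} ∉ L.
Contradiction. Therefore L is not regular.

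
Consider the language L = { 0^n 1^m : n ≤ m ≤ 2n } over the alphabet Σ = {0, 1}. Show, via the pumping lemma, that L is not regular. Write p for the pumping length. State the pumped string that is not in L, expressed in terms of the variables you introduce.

0^{p+k} 1^p

Assume L is regular. Let p be the pumping length given by the pumping lemma.
Take w = 0^p 1^p ∈ L (since p ≤ p ≤ 2p), with |w| = 2p ≥ p.
Write w = xyz as guaranteed by the lemma, with |xy| ≤ p and |y| ≥ 1.
Because |xy| ≤ p and w begins with p copies of 0, we have y = 0^k with 1 ≤ k ≤ p.
Pump with i = 2: xy^2z = 0^{p+k} 1^p. Now n = p+k > p = m, so the condition n ≤ m fails. Thus xy^2z ∉ L.
This is a contradiction; hence L is not regular.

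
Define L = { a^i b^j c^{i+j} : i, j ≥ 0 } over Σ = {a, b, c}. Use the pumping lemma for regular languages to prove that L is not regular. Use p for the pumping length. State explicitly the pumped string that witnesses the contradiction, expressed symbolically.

a^{p+k} b^p c^{2p}

Assume L is regular. Let p be the pumping length given by the pumping lemma.
Take w = a^p b^p c^{2p} ∈ L (with i=j=p, i+j=2p), |w| = 4p ≥ p.
By the pumping lemma, w = xyz with |xy| ≤ p and |y| > 0.
The first p characters of w are a's, so xy (and hence y) consists only of a's. Write y = a^k, 1 ≤ k ≤ p.
Consider xy^2z = a^{p+k} b^p c^{2p}. Now the a- and b-counts sum to 2p+k, but the c-count is 2p ≠ 2p+k. So xy^2z ∉ L.
This contradicts the pumping lemma, so L is not regular.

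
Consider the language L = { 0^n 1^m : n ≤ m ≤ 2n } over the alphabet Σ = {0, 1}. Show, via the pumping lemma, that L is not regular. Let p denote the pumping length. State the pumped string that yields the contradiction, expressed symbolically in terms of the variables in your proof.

Assume L is regular; let p be its pumping constant.
Take w = 0^p 1^p ∈ L (since p ≤ p ≤ 2p), with |w| = 2p ≥ p.
The pumping lemma gives a decomposition w = xyz where |xy| ≤ p and |y| ≥ 1.
Because |xy| ≤ p and w begins with p copies of 0, we have y = 0^k with 1 ≤ k ≤ p.
Pump with i = 2: xy^2z = 0^{p+k} 1^p. Now n = p+k > p = m, so the condition n ≤ m fails. Thus xy^2z ∉ L.
Contradiction. Therefore L is not regular.

0^{p+k} 1^p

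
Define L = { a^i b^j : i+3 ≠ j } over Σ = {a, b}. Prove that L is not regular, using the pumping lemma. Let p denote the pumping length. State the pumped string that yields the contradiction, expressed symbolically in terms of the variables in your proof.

a^{p+p!} b^{p+p!+3}

Toward a contradiction, assume L is regular with pumping length p.
Choose w = a^p b^{p+p!+3}. Since p ≠ (p+p!+3)-3 = p+p!, w ∈ L; and |w| ≥ p.
Write w = xyz as guaranteed by the lemma, with |xy| ≤ p and |y| ≥ 1.
Since the first p symbols of w are all a's and |xy| ≤ p, y lies entirely in the leading a-block: y = a^k for some k with 1 ≤ k ≤ p.
Since 1 ≤ k ≤ p, k divides p!; set t = 1 + p!/k. Then xy^t z has p + (p!/k)·k = p + p! copies of a. Now the a-count is p+p! and (b-count)-3 = (p+p!+3)-3 = p+p!, so i+3 ≠ j fails. So xy^t z = a^{p+p!} b^{p+p!+3} ∉ L.
This contradicts the pumping lemma, so L is not regular.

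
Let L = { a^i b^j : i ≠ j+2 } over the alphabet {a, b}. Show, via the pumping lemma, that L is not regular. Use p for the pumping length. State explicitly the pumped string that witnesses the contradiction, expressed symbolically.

Toward a contradiction, assume L is regular with pumping length p.
Choose w = a^p b^{p+p!-2}. Since p ≠ (p+p!-2)+2 = p+p!, w ∈ L; and |w| ≥ p.
Write w = xyz as guaranteed by the lemma, with |xy| ≤ p and |y| > 0.
The first p characters of w are a's, so xy (and hence y) consists only of a's. Write y = a^k, 1 ≤ k ≤ p.
Since 1 ≤ k ≤ p, k divides p!; set t = 1 + p!/k. Then xy^t z has p + (p!/k)·k = p + p! copies of a. Now the a-count is p+p! and (b-count)+2 = (p+p!-2)+2 = p+p!, so i ≠ j+2 fails. So xy^t z = a^{p+p!} b^{p+p!-2} ∉ L.
This is a contradiction; hence L is not regular.

a^{p+p!} b^{p+p!-2}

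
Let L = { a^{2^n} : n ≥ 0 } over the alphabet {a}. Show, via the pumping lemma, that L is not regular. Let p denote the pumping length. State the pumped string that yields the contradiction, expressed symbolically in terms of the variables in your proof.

a^{2^p+k}

Assume L is regular; let p be its pumping constant.
Take w = a^{2^p} ∈ L with |w| = 2^p ≥ p.
By the pumping lemma, w = xyz with |xy| ≤ p and |y| ≥ 1.
Then y = a^k for some k with 1 ≤ k ≤ p.
Pump with i = 2: xy^2z = a^{2^p+k}. Since 1 ≤ k ≤ p < 2^p, we have 2^p < 2^p+k < 2^{p+1}, so 2^p+k is not a power of 2. So xy^2z ∉ L.
Contradiction. Therefore L is not regular.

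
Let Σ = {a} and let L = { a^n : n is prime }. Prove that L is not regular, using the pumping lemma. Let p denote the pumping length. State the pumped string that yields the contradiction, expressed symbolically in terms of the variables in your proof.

Assume L is regular; let p be its pumping constant.
Let q be a prime with q ≥ p+2 (infinitely many primes exist), and take w = a^q ∈ L with |w| = q ≥ p.
The pumping lemma gives a decomposition w = xyz where |xy| ≤ p and |y| > 0.
Then y = a^k for some k with 1 ≤ k ≤ p.
Since 1 ≤ k ≤ p, |xz| = q-k. Pump with i = q+1: |xy^{q+1}z| = (q-k)+(q+1)k = q+qk = q(1+k), which is composite (both factors ≥ 2). So xy^{q+1}z = a^{q(1+k)} ∉ L.
Contradiction. Therefore L is not regular.

a^{q(1+k)}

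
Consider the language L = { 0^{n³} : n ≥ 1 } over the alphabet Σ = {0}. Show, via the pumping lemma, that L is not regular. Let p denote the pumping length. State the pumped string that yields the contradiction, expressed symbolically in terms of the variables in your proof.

0^{p³+k}

Toward a contradiction, assume L is regular with pumping length p.
Take w = 0^{p³} ∈ L with |w| = p³ ≥ p.
By the pumping lemma, w = xyz with |xy| ≤ p and y is nonempty.
Then y = 0^k for some k with 1 ≤ k ≤ p.
Pump with i = 2: xy^2z = 0^{p³+k}. Since 1 ≤ k ≤ p, p³ < p³+k ≤ p³+p < p³+3p²+3p+1 = (p+1)³, so p³+k is not a perfect cube. So xy^2z ∉ L.
This contradicts the pumping lemma, so L is not regular.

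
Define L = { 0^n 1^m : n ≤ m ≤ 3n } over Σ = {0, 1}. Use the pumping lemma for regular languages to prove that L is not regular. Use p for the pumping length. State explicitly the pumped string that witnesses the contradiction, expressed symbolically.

0^{p+k} 1^p

Assume L is regular. Let p be the pumping length given by the pumping lemma.
Take w = 0^p 1^p ∈ L (since p ≤ p ≤ 3p), with |w| = 2p ≥ p.
Write w = xyz as guaranteed by the lemma, with |xy| ≤ p and |y| ≥ 1.
The first p characters of w are 0's, so xy (and hence y) consists only of 0's. Write y = 0^k, 1 ≤ k ≤ p.
Pump with i = 2: xy^2z = 0^{p+k} 1^p. Now n = p+k > p = m, so the condition n ≤ m fails. Thus xy^2z ∉ L.
Contradiction. Therefore L is not regular.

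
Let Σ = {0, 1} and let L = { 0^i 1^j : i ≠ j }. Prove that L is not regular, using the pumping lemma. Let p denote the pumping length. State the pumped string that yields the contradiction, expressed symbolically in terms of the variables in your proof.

0^{p+p!} 1^{p+p!}

Toward a contradiction, assume L is regular with pumping length p.
Choose w = 0^p 1^{p+p!}. Since p ≠ p+p!, w ∈ L; and |w| ≥ p.
The pumping lemma gives a decomposition w = xyz where |xy| ≤ p and |y| ≥ 1.
The first p characters of w are 0's, so xy (and hence y) consists only of 0's. Write y = 0^k, 1 ≤ k ≤ p.
Since 1 ≤ k ≤ p, k divides p!; set t = 1 + p!/k. Then xy^t z has p + (p!/k)·k = p + p! copies of 0. Now the 0-count equals the 1-count, so i ≠ j fails. So xy^t z = 0^{p+p!} 1^{p+p!} ∉ L.
This contradicts the pumping lemma, so L is not regular.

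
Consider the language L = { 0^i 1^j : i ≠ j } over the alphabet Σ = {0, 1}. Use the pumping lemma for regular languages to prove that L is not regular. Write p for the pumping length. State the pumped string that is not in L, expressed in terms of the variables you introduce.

0^{p+p!} 1^{p+p!}

Toward a contradiction, assume L is regular with pumping length p.
Choose w = 0^p 1^{p+p!}. Since p ≠ p+p!, w ∈ L; and |w| ≥ p.
The pumping lemma gives a decomposition w = xyz where |xy| ≤ p and |y| ≥ 1.
Since the first p symbols of w are all 0's and |xy| ≤ p, y lies entirely in the leading 0-block: y = 0^k for some k with 1 ≤ k ≤ p.
Since 1 ≤ k ≤ p, k divides p!; set t = 1 + p!/k. Then xy^t z has p + (p!/k)·k = p + p! copies of 0. Now the 0-count equals the 1-count, so i ≠ j fails. So xy^t z = 0^{p+p!} 1^{p+p!} ∉ L.
This is a contradiction; hence L is not regular.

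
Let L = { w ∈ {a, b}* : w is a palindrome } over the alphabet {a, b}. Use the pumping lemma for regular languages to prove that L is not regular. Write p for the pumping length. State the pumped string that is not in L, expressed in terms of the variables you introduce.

Assume L is regular; let p be its pumping constant.
Take w = a^p b a^p, a palindrome of length 2p+1 ≥ p.
By the pumping lemma, w = xyz with |xy| ≤ p and y is nonempty.
Because |xy| ≤ p and w begins with p copies of a, we have y = a^k with 1 ≤ k ≤ p.
Pump with i = 2: xy^2z = a^{p+k} b a^p. Its reverse is a^p b a^{p+k}, which differs from xy^2z since k ≥ 1. So xy^2z is not a palindrome and xy^2z ∉ L.
This is a contradiction; hence L is not regular.

a^{p+k} b a^p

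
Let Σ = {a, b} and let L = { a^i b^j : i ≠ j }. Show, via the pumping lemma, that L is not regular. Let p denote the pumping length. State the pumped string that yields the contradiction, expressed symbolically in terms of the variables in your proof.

a^{p+p!} b^{p+p!}

Assume L is regular; let p be its pumping constant.
Choose w = a^p b^{p+p!}. Since p ≠ p+p!, w ∈ L; and |w| ≥ p.
By the pumping lemma, w = xyz with |xy| ≤ p and |y| ≥ 1.
Because |xy| ≤ p and w begins with p copies of a, we have y = a^k with 1 ≤ k ≤ p.
Since 1 ≤ k ≤ p, k divides p!; set t = 1 + p!/k. Then xy^t z has p + (p!/k)·k = p + p! copies of a. Now the a-count equals the b-count, so i ≠ j fails. So xy^t z = a^{p+p!} b^{p+p!} ∉ L.
This contradicts the pumping lemma, so L is not regular.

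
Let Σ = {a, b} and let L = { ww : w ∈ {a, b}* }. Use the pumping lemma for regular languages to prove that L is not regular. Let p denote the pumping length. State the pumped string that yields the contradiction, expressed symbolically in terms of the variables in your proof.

Assume L is regular; let p be its pumping constant.
Take w = a^p b^p a^p b^p = uu where u = a^pb^p; then w ∈ L and |w| = 4p ≥ p.
By the pumping lemma, w = xyz with |xy| ≤ p and y is nonempty.
The first p characters of w are a's, so xy (and hence y) consists only of a's. Write y = a^k, 1 ≤ k ≤ p.
Pump with i = 2: xy^2z = a^{p+k} b^p a^p b^p, of length 4p+k. Suppose this equals vv. The string starts with a and ends with b, so v does too; thus the boundary between the two copies of v is a b→a transition. There is exactly one such transition, at position 2p+k, so |v| = 2p+k and |vv| = 4p+2k ≠ 4p+k since k ≥ 1. So xy^2z ∉ L.
Contradiction. Therefore L is not regular.

a^{p+k} b^p a^p b^p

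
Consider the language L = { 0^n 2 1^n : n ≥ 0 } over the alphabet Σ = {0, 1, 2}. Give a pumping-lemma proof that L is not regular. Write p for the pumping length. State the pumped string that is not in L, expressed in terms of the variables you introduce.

0^{p+k} 2 1^p

Toward a contradiction, assume L is regular with pumping length p.
Take w = 0^p 2 1^p ∈ L with |w| = 2p+1 ≥ p.
By the pumping lemma, w = xyz with |xy| ≤ p and |y| > 0.
Because |xy| ≤ p and w begins with p copies of 0, we have y = 0^k with 1 ≤ k ≤ p.
Pump with i = 2: xy^2z = 0^{p+k} 2 1^p, which would require p+k = p. But k ≥ 1, so xy^2z ∉ L.
Contradiction. Therefore L is not regular.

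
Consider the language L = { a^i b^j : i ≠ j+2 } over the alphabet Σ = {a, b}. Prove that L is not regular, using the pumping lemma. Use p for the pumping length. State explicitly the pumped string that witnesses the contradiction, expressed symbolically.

a^{p+p!} b^{p+p!-2}

Toward a contradiction, assume L is regular with pumping length p.
Choose w = a^p b^{p+p!-2}. Since p ≠ (p+p!-2)+2 = p+p!, w ∈ L; and |w| ≥ p.
By the pumping lemma, w = xyz with |xy| ≤ p and |y| ≥ 1.
The first p characters of w are a's, so xy (and hence y) consists only of a's. Write y = a^k, 1 ≤ k ≤ p.
Since 1 ≤ k ≤ p, k divides p!; set t = 1 + p!/k. Then xy^t z has p + (p!/k)·k = p + p! copies of a. Now the a-count is p+p! and (b-count)+2 = (p+p!-2)+2 = p+p!, so i ≠ j+2 fails. So xy^t z = a^{p+p!} b^{p+p!-2} ∉ L.
This is a contradiction; hence L is not regular.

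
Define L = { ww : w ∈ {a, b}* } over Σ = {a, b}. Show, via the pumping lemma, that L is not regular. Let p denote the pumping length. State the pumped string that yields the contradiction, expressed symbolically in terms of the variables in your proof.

Suppose for contradiction that L is regular, and let p be the pumping length.
Take w = a^p b^p a^p b^p = uu where u = a^pb^p; then w ∈ L and |w| = 4p ≥ p.
Write w = xyz as guaranteed by the lemma, with |xy| ≤ p and |y| ≥ 1.
Because |xy| ≤ p and w begins with p copies of a, we have y = a^k with 1 ≤ k ≤ p.
Pump with i = 2: xy^2z = a^{p+k} b^p a^p b^p, of length 4p+k. Suppose this equals vv. The string starts with a and ends with b, so v does too; thus the boundary between the two copies of v is a b→a transition. There is exactly one such transition, at position 2p+k, so |v| = 2p+k and |vv| = 4p+2k ≠ 4p+k since k ≥ 1. So xy^2z ∉ L.
This is a contradiction; hence L is not regular.

a^{p+k} b^p a^p b^p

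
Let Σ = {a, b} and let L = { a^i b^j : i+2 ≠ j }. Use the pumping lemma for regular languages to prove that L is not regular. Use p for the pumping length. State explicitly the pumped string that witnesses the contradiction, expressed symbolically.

Assume L is regular; let p be its pumping constant.
Choose w = a^p b^{p+p!+2}. Since p ≠ (p+p!+2)-2 = p+p!, w ∈ L; and |w| ≥ p.
By the pumping lemma, w = xyz with |xy| ≤ p and |y| > 0.
Because |xy| ≤ p and w begins with p copies of a, we have y = a^k with 1 ≤ k ≤ p.
Since 1 ≤ k ≤ p, k divides p!; set t = 1 + p!/k. Then xy^t z has p + (p!/k)·k = p + p! copies of a. Now the a-count is p+p! and (b-count)-2 = (p+p!+2)-2 = p+p!, so i+2 ≠ j fails. So xy^t z = a^{p+p!} b^{p+p!+2} ∉ L.
This contradicts the pumping lemma, so L is not regular.

a^{p+p!} b^{p+p!+2}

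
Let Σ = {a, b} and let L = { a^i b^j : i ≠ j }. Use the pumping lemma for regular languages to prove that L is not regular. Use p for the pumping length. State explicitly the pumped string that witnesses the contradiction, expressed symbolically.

Assume L is regular. Let p be the pumping length given by the pumping lemma.
Choose w = a^p b^{p+p!}. Since p ≠ p+p!, w ∈ L; and |w| ≥ p.
By the pumping lemma, w = xyz with |xy| ≤ p and |y| > 0.
Since the first p symbols of w are all a's and |xy| ≤ p, y lies entirely in the leading a-block: y = a^k for some k with 1 ≤ k ≤ p.
Since 1 ≤ k ≤ p, k divides p!; set t = 1 + p!/k. Then xy^t z has p + (p!/k)·k = p + p! copies of a. Now the a-count equals the b-count, so i ≠ j fails. So xy^t z = a^{p+p!} b^{p+p!} ∉ L.
This contradicts the pumping lemma, so L is not regular.

a^{p+p!} b^{p+p!}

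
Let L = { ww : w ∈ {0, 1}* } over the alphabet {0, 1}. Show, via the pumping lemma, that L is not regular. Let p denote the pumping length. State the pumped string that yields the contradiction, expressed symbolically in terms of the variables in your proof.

Suppose for contradiction that L is regular, and let p be the pumping length.
Take w = 0^p 1^p 0^p 1^p = uu where u = 0^p1^p; then w ∈ L and |w| = 4p ≥ p.
The pumping lemma gives a decomposition w = xyz where |xy| ≤ p and |y| > 0.
The first p characters of w are 0's, so xy (and hence y) consists only of 0's. Write y = 0^k, 1 ≤ k ≤ p.
Pump with i = 2: xy^2z = 0^{p+k} 1^p 0^p 1^p, of length 4p+k. Suppose this equals vv. The string starts with 0 and ends with 1, so v does too; thus the boundary between the two copies of v is a 1→0 transition. There is exactly one such transition, at position 2p+k, so |v| = 2p+k and |vv| = 4p+2k ≠ 4p+k since k ≥ 1. So xy^2z ∉ L.
Contradiction. Therefore L is not regular.

0^{p+k} 1^p 0^p 1^p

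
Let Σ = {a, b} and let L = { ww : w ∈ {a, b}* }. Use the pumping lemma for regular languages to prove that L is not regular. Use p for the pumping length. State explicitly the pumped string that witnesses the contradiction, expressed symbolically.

Toward a contradiction, assume L is regular with pumping length p.
Take w = a^p b^p a^p b^p = uu where u = a^pb^p; then w ∈ L and |w| = 4p ≥ p.
By the pumping lemma, w = xyz with |xy| ≤ p and |y| > 0.
Since the first p symbols of w are all a's and |xy| ≤ p, y lies entirely in the leading a-block: y = a^k for some k with 1 ≤ k ≤ p.
Pump with i = 2: xy^2z = a^{p+k} b^p a^p b^p, of length 4p+k. Suppose this equals vv. The string starts with a and ends with b, so v does too; thus the boundary between the two copies of v is a b→a transition. There is exactly one such transition, at position 2p+k, so |v| = 2p+k and |vv| = 4p+2k ≠ 4p+k since k ≥ 1. So xy^2z ∉ L.
Contradiction. Therefore L is not regular.

a^{p+k} b^p a^p b^p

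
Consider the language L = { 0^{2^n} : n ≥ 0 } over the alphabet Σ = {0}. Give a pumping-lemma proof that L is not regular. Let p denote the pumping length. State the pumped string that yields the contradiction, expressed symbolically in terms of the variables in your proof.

0^{2^p+k}

Toward a contradiction, assume L is regular with pumping length p.
Take w = 0^{2^p} ∈ L with |w| = 2^p ≥ p.
By the pumping lemma, w = xyz with |xy| ≤ p and |y| > 0.
Then y = 0^k for some k with 1 ≤ k ≤ p.
Pump with i = 2: xy^2z = 0^{2^p+k}. Since 1 ≤ k ≤ p < 2^p, we have 2^p < 2^p+k < 2^{p+1}, so 2^p+k is not a power of 2. So xy^2z ∉ L.
Contradiction. Therefore L is not regular.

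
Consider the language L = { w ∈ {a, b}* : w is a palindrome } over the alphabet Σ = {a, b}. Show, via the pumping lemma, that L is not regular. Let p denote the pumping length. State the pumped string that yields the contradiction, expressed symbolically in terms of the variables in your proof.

Suppose for contradiction that L is regular, and let p be the pumping length.
Take w = a^p b a^p, a palindrome of length 2p+1 ≥ p.
By the pumping lemma, w = xyz with |xy| ≤ p and |y| > 0.
Since the first p symbols of w are all a's and |xy| ≤ p, y lies entirely in the leading a-block: y = a^k for some k with 1 ≤ k ≤ p.
Pump with i = 2: xy^2z = a^{p+k} b a^p. Its reverse is a^p b a^{p+k}, which differs from xy^2z since k ≥ 1. So xy^2z is not a palindrome and xy^2z ∉ L.
This contradicts the pumping lemma, so L is not regular.

a^{p+k} b a^p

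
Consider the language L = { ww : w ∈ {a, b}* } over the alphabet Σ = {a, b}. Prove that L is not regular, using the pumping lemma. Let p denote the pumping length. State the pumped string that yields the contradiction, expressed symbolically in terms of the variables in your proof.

Assume L is regular; let p be its pumping constant.
Take w = a^p b^p a^p b^p = uu where u = a^pb^p; then w ∈ L and |w| = 4p ≥ p.
Write w = xyz as guaranteed by the lemma, with |xy| ≤ p and y is nonempty.
The first p characters of w are a's, so xy (and hence y) consists only of a's. Write y = a^k, 1 ≤ k ≤ p.
Pump with i = 2: xy^2z = a^{p+k} b^p a^p b^p, of length 4p+k. Suppose this equals vv. The string starts with a and ends with b, so v does too; thus the boundary between the two copies of v is a b→a transition. There is exactly one such transition, at position 2p+k, so |v| = 2p+k and |vv| = 4p+2k ≠ 4p+k since k ≥ 1. So xy^2z ∉ L.
This contradicts the pumping lemma, so L is not regular.

a^{p+k} b^p a^p b^p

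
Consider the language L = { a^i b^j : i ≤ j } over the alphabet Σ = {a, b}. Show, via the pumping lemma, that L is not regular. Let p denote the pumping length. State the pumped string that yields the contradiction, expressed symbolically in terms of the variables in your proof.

a^{p+k} b^p

Suppose for contradiction that L is regular, and let p be the pumping length.
Choose w = a^p b^p ∈ L, with |w| = 2p ≥ p.
By the pumping lemma, w = xyz with |xy| ≤ p and |y| > 0.
The first p characters of w are a's, so xy (and hence y) consists only of a's. Write y = a^k, 1 ≤ k ≤ p.
Consider xy^2z = a^{p+k} b^p. Since k ≥ 1, the a-count p+k exceeds the b-count p, so i ≤ j fails; thus xy^2z ∉ L.
This is a contradiction; hence L is not regular.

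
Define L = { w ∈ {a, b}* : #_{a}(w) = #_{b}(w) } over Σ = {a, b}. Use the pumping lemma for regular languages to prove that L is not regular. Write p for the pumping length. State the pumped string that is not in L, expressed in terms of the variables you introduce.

a^{p+k} b^p

Suppose for contradiction that L is regular, and let p be the pumping length.
Choose w = a^p b^p ∈ L with |w| = 2p ≥ p.
Write w = xyz as guaranteed by the lemma, with |xy| ≤ p and |y| ≥ 1.
The first p characters of w are a's, so xy (and hence y) consists only of a's. Write y = a^k, 1 ≤ k ≤ p.
Pump with i = 2: xy^2z = a^{p+k} b^p has p+k occurrences of a but only p of b. Since k ≥ 1 the counts differ, so xy^2z ∉ L.
This is a contradiction; hence L is not regular.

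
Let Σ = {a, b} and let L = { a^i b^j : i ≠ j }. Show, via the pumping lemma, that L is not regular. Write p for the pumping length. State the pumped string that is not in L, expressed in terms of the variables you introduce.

a^{p+p!} b^{p+p!}

Assume L is regular; let p be its pumping constant.
Choose w = a^p b^{p+p!}. Since p ≠ p+p!, w ∈ L; and |w| ≥ p.
Write w = xyz as guaranteed by the lemma, with |xy| ≤ p and |y| ≥ 1.
Because |xy| ≤ p and w begins with p copies of a, we have y = a^k with 1 ≤ k ≤ p.
Since 1 ≤ k ≤ p, k divides p!; set t = 1 + p!/k. Then xy^t z has p + (p!/k)·k = p + p! copies of a. Now the a-count equals the b-count, so i ≠ j fails. So xy^t z = a^{p+p!} b^{p+p!} ∉ L.
This contradicts the pumping lemma, so L is not regular.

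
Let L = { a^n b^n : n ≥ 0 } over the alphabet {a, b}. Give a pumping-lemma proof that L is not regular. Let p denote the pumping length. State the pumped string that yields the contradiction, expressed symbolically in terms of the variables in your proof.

Toward a contradiction, assume L is regular with pumping length p.
Take w = a^p b^p. Then w ∈ L and |w| = 2p ≥ p.
By the pumping lemma, w = xyz with |xy| ≤ p and y is nonempty.
Since the first p symbols of w are all a's and |xy| ≤ p, y lies entirely in the leading a-block: y = a^k for some k with 1 ≤ k ≤ p.
Pump with i = 2: xy^2z = a^{p+k} b^p. For this to lie in L we would need p = p+k, which forces k = 0. But k ≥ 1, so xy^2z ∉ L.
This is a contradiction; hence L is not regular.

a^{p+k} b^p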